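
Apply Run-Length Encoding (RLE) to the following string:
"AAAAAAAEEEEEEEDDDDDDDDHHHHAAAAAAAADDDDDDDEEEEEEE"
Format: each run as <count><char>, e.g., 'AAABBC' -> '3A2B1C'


Scanning runs left to right:
  i=0: run of 'A' x 7 -> '7A'
  i=7: run of 'E' x 7 -> '7E'
  i=14: run of 'D' x 8 -> '8D'
  i=22: run of 'H' x 4 -> '4H'
  i=26: run of 'A' x 8 -> '8A'
  i=34: run of 'D' x 7 -> '7D'
  i=41: run of 'E' x 7 -> '7E'

RLE = 7A7E8D4H8A7D7E


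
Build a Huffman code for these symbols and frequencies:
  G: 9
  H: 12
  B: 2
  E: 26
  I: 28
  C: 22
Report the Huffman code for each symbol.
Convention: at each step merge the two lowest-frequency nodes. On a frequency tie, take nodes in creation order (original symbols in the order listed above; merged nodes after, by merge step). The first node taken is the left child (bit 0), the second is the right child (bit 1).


Huffman tree construction:
Step 1: Merge B(2) + G(9) = 11
Step 2: Merge (B+G)(11) + H(12) = 23
Step 3: Merge C(22) + ((B+G)+H)(23) = 45
Step 4: Merge E(26) + I(28) = 54
Step 5: Merge (C+((B+G)+H))(45) + (E+I)(54) = 99
Read each symbol's code off the tree from the root (left child = 0, right child = 1).

Codes:
  G: 0101 (length 4)
  H: 011 (length 3)
  B: 0100 (length 4)
  E: 10 (length 2)
  I: 11 (length 2)
  C: 00 (length 2)
Average code length: 232/99 = 2.3434 bits/symbol


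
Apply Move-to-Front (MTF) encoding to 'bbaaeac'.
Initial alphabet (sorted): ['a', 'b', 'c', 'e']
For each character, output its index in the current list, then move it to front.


MTF encoding:
'b': index 1 in ['a', 'b', 'c', 'e'] -> ['b', 'a', 'c', 'e']
'b': index 0 in ['b', 'a', 'c', 'e'] -> ['b', 'a', 'c', 'e']
'a': index 1 in ['b', 'a', 'c', 'e'] -> ['a', 'b', 'c', 'e']
'a': index 0 in ['a', 'b', 'c', 'e'] -> ['a', 'b', 'c', 'e']
'e': index 3 in ['a', 'b', 'c', 'e'] -> ['e', 'a', 'b', 'c']
'a': index 1 in ['e', 'a', 'b', 'c'] -> ['a', 'e', 'b', 'c']
'c': index 3 in ['a', 'e', 'b', 'c'] -> ['c', 'a', 'e', 'b']


Output: [1, 0, 1, 0, 3, 1, 3]


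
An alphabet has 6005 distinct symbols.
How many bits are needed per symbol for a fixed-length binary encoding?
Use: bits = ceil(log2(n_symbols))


log2(6005) = 12.5519
Bracket: 2^12 = 4096 < 6005 <= 2^13 = 8192
So ceil(log2(6005)) = 13

bits = ceil(log2(6005)) = ceil(12.5519) = 13 bits


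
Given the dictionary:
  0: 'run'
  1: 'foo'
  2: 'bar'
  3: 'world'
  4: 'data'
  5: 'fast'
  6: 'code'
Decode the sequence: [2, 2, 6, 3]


Look up each index in the dictionary:
  2 -> 'bar'
  2 -> 'bar'
  6 -> 'code'
  3 -> 'world'

Decoded: "bar bar code world"


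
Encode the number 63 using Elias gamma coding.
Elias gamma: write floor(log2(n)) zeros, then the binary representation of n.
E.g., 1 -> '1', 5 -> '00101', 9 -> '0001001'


num_bits = floor(log2(63)) + 1 = 6
leading_zeros = num_bits - 1 = 5
binary(63) = 111111

Elias gamma(63) = '00000' + '111111' = 00000111111 (11 bits)


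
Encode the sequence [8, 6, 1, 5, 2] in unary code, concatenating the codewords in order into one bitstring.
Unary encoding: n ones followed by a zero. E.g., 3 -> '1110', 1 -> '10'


Encode each number as n ones followed by a terminating 0:
  8 -> 111111110 (9 bits)
  6 -> 1111110 (7 bits)
  1 -> 10 (2 bits)
  5 -> 111110 (6 bits)
  2 -> 110 (3 bits)
Total length = 9 + 7 + 2 + 6 + 3 = 27 bits.

Unary([8, 6, 1, 5, 2]) = 111111110111111010111110110 (27 bits)


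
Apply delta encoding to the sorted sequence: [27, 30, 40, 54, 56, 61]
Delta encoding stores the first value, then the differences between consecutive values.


First value: 27
Deltas:
  30 - 27 = 3
  40 - 30 = 10
  54 - 40 = 14
  56 - 54 = 2
  61 - 56 = 5


Delta encoded: [27, 3, 10, 14, 2, 5]


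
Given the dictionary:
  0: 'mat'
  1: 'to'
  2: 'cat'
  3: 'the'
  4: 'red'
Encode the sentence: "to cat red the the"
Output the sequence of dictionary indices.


Look up each word in the dictionary:
  'to' -> 1
  'cat' -> 2
  'red' -> 4
  'the' -> 3
  'the' -> 3

Encoded: [1, 2, 4, 3, 3]


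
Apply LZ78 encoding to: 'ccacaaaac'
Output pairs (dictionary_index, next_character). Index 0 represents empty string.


LZ78 encoding steps:
Dictionary: {0: ''}
Step 1: w='' (idx 0), next='c' -> output (0, 'c'), add 'c' as idx 1
Step 2: w='c' (idx 1), next='a' -> output (1, 'a'), add 'ca' as idx 2
Step 3: w='ca' (idx 2), next='a' -> output (2, 'a'), add 'caa' as idx 3
Step 4: w='' (idx 0), next='a' -> output (0, 'a'), add 'a' as idx 4
Step 5: w='a' (idx 4), next='c' -> output (4, 'c'), add 'ac' as idx 5


Encoded: [(0, 'c'), (1, 'a'), (2, 'a'), (0, 'a'), (4, 'c')]


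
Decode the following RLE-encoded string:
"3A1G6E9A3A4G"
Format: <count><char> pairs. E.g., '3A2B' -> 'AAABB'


Expanding each <count><char> pair:
  3A -> 'AAA'
  1G -> 'G'
  6E -> 'EEEEEE'
  9A -> 'AAAAAAAAA'
  3A -> 'AAA'
  4G -> 'GGGG'

Decoded = AAAGEEEEEEAAAAAAAAAAAAGGGG


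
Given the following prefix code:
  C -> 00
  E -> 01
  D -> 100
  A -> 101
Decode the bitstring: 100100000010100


Decoding step by step:
Bits 100 -> D
Bits 100 -> D
Bits 00 -> C
Bits 00 -> C
Bits 101 -> A
Bits 00 -> C


Decoded message: DDCCAC


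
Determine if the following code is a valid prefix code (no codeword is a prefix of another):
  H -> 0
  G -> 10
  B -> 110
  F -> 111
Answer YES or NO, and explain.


Checking each pair (does one codeword prefix another?):
  H='0' vs G='10': no prefix
  H='0' vs B='110': no prefix
  H='0' vs F='111': no prefix
  G='10' vs H='0': no prefix
  G='10' vs B='110': no prefix
  G='10' vs F='111': no prefix
  B='110' vs H='0': no prefix
  B='110' vs G='10': no prefix
  B='110' vs F='111': no prefix
  F='111' vs H='0': no prefix
  F='111' vs G='10': no prefix
  F='111' vs B='110': no prefix
No violation found over all pairs.

YES -- this is a valid prefix code. No codeword is a prefix of any other codeword.


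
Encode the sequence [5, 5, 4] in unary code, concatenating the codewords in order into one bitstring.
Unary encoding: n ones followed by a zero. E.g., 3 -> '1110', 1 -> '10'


Encode each number as n ones followed by a terminating 0:
  5 -> 111110 (6 bits)
  5 -> 111110 (6 bits)
  4 -> 11110 (5 bits)
Total length = 6 + 6 + 5 = 17 bits.

Unary([5, 5, 4]) = 11111011111011110 (17 bits)


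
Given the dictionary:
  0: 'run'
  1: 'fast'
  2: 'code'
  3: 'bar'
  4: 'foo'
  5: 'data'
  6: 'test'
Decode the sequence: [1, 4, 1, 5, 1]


Look up each index in the dictionary:
  1 -> 'fast'
  4 -> 'foo'
  1 -> 'fast'
  5 -> 'data'
  1 -> 'fast'

Decoded: "fast foo fast data fast"


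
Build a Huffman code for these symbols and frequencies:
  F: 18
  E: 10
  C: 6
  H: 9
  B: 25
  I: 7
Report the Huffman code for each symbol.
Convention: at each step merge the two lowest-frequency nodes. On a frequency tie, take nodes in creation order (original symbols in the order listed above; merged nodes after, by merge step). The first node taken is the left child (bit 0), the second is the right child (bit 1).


Huffman tree construction:
Step 1: Merge C(6) + I(7) = 13
Step 2: Merge H(9) + E(10) = 19
Step 3: Merge (C+I)(13) + F(18) = 31
Step 4: Merge (H+E)(19) + B(25) = 44
Step 5: Merge ((C+I)+F)(31) + ((H+E)+B)(44) = 75
Read each symbol's code off the tree from the root (left child = 0, right child = 1).

Codes:
  F: 01 (length 2)
  E: 101 (length 3)
  C: 000 (length 3)
  H: 100 (length 3)
  B: 11 (length 2)
  I: 001 (length 3)
Average code length: 182/75 = 2.4267 bits/symbol


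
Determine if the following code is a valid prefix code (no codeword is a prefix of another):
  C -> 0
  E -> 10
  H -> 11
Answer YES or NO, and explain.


Checking each pair (does one codeword prefix another?):
  C='0' vs E='10': no prefix
  C='0' vs H='11': no prefix
  E='10' vs C='0': no prefix
  E='10' vs H='11': no prefix
  H='11' vs C='0': no prefix
  H='11' vs E='10': no prefix
No violation found over all pairs.

YES -- this is a valid prefix code. No codeword is a prefix of any other codeword.


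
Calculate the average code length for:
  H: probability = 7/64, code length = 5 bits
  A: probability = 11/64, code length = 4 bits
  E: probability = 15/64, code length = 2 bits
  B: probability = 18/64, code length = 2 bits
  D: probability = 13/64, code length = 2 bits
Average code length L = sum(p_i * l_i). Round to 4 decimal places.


Weighted contributions p_i * l_i:
  H: (7/64) * 5 = 35/64
  A: (11/64) * 4 = 44/64
  E: (15/64) * 2 = 30/64
  B: (18/64) * 2 = 36/64
  D: (13/64) * 2 = 26/64
Sum = (35 + 44 + 30 + 36 + 26)/64 = 171/64

L = 171/64 = 2.6719 bits/symbol


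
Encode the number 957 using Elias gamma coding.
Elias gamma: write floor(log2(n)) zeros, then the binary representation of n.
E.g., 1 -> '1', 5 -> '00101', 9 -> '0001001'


num_bits = floor(log2(957)) + 1 = 10
leading_zeros = num_bits - 1 = 9
binary(957) = 1110111101

Elias gamma(957) = '000000000' + '1110111101' = 0000000001110111101 (19 bits)


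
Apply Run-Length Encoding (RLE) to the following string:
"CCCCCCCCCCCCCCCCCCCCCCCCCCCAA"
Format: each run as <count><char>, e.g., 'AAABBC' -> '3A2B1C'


Scanning runs left to right:
  i=0: run of 'C' x 27 -> '27C'
  i=27: run of 'A' x 2 -> '2A'

RLE = 27C2A


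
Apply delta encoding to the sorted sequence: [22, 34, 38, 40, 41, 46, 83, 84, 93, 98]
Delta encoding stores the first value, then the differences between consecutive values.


First value: 22
Deltas:
  34 - 22 = 12
  38 - 34 = 4
  40 - 38 = 2
  41 - 40 = 1
  46 - 41 = 5
  83 - 46 = 37
  84 - 83 = 1
  93 - 84 = 9
  98 - 93 = 5


Delta encoded: [22, 12, 4, 2, 1, 5, 37, 1, 9, 5]


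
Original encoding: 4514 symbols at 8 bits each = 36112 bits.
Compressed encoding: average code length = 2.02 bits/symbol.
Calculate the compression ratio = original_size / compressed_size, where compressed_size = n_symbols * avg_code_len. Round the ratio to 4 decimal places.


original_size = n_symbols * orig_bits = 4514 * 8 = 36112 bits
compressed_size = n_symbols * avg_code_len = 4514 * 2.02 = 9118.28 bits
ratio = original_size / compressed_size = 36112 / 9118.28 = 3.9604

Compression ratio = 3.9604


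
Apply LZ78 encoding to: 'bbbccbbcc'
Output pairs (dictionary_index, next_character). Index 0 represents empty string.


LZ78 encoding steps:
Dictionary: {0: ''}
Step 1: w='' (idx 0), next='b' -> output (0, 'b'), add 'b' as idx 1
Step 2: w='b' (idx 1), next='b' -> output (1, 'b'), add 'bb' as idx 2
Step 3: w='' (idx 0), next='c' -> output (0, 'c'), add 'c' as idx 3
Step 4: w='c' (idx 3), next='b' -> output (3, 'b'), add 'cb' as idx 4
Step 5: w='b' (idx 1), next='c' -> output (1, 'c'), add 'bc' as idx 5
Step 6: w='c' (idx 3), end of input -> output (3, '')


Encoded: [(0, 'b'), (1, 'b'), (0, 'c'), (3, 'b'), (1, 'c'), (3, '')]


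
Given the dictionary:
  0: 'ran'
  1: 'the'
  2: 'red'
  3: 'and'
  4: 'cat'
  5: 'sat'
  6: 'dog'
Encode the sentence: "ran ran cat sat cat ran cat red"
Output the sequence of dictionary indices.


Look up each word in the dictionary:
  'ran' -> 0
  'ran' -> 0
  'cat' -> 4
  'sat' -> 5
  'cat' -> 4
  'ran' -> 0
  'cat' -> 4
  'red' -> 2

Encoded: [0, 0, 4, 5, 4, 0, 4, 2]


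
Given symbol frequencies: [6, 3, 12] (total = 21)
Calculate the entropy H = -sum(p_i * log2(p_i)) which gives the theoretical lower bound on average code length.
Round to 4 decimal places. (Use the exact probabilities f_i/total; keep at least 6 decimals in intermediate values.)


Per-symbol terms -p_i * log2(p_i) with p_i = f_i/21:
  p = 6/21 = 0.285714: log2(p) = -1.807355, -p*log2(p) = 0.516387
  p = 3/21 = 0.142857: log2(p) = -2.807355, -p*log2(p) = 0.401051
  p = 12/21 = 0.571429: log2(p) = -0.807355, -p*log2(p) = 0.461346
H = 0.516387 + 0.401051 + 0.461346 = 1.378784

H = 1.3788 bits/symbol


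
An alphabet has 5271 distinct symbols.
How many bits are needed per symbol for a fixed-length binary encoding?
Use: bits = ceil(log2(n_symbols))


log2(5271) = 12.3639
Bracket: 2^12 = 4096 < 5271 <= 2^13 = 8192
So ceil(log2(5271)) = 13

bits = ceil(log2(5271)) = ceil(12.3639) = 13 bits


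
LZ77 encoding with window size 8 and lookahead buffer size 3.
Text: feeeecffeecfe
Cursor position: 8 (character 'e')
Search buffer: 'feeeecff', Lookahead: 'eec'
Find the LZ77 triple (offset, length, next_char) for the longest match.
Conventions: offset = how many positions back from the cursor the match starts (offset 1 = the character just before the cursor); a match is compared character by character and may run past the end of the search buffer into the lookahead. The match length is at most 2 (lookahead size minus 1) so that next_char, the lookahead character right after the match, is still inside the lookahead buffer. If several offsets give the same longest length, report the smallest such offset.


Try each offset into the search buffer:
  offset=1 (pos 7, char 'f'): match length 0
  offset=2 (pos 6, char 'f'): match length 0
  offset=3 (pos 5, char 'c'): match length 0
  offset=4 (pos 4, char 'e'): match length 1
  offset=5 (pos 3, char 'e'): match length 2
  offset=6 (pos 2, char 'e'): match length 2
  offset=7 (pos 1, char 'e'): match length 2
  offset=8 (pos 0, char 'f'): match length 0
Longest match has length 2, found at offsets 5, 6, 7; take the smallest, offset 5.
next_char = character at position 8 + 2 = 10 -> 'c'

Best match: offset=5, length=2 (matching 'ee' starting at position 3)
LZ77 triple: (5, 2, 'c')


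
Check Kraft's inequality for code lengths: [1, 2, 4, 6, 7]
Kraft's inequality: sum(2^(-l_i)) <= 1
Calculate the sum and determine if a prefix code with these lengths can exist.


Sum = 2^(-1) + 2^(-2) + 2^(-4) + 2^(-6) + 2^(-7)
    = 0.5 + 0.25 + 0.0625 + 0.015625 + 0.0078125
    = 107/128 = 0.8359375
Since 0.8359375 <= 1, Kraft's inequality IS satisfied.
A prefix code with these lengths CAN exist.

Kraft sum = 0.8359375. Satisfied.


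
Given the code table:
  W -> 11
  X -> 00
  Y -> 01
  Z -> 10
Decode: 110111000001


Decoding:
11 -> W
01 -> Y
11 -> W
00 -> X
00 -> X
01 -> Y


Result: WYWXXY


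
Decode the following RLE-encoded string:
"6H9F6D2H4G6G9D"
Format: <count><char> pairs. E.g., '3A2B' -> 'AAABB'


Expanding each <count><char> pair:
  6H -> 'HHHHHH'
  9F -> 'FFFFFFFFF'
  6D -> 'DDDDDD'
  2H -> 'HH'
  4G -> 'GGGG'
  6G -> 'GGGGGG'
  9D -> 'DDDDDDDDD'

Decoded = HHHHHHFFFFFFFFFDDDDDDHHGGGGGGGGGGDDDDDDDDD


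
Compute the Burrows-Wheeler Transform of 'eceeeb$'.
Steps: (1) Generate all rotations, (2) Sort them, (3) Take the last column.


Rotations (sorted):
  0: $eceeeb -> last char: b
  1: b$eceee -> last char: e
  2: ceeeb$e -> last char: e
  3: eb$ecee -> last char: e
  4: eceeeb$ -> last char: $
  5: eeb$ece -> last char: e
  6: eeeb$ec -> last char: c


BWT = beee$ec


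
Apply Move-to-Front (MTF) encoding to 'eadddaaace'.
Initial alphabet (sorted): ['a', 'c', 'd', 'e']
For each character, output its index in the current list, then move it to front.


MTF encoding:
'e': index 3 in ['a', 'c', 'd', 'e'] -> ['e', 'a', 'c', 'd']
'a': index 1 in ['e', 'a', 'c', 'd'] -> ['a', 'e', 'c', 'd']
'd': index 3 in ['a', 'e', 'c', 'd'] -> ['d', 'a', 'e', 'c']
'd': index 0 in ['d', 'a', 'e', 'c'] -> ['d', 'a', 'e', 'c']
'd': index 0 in ['d', 'a', 'e', 'c'] -> ['d', 'a', 'e', 'c']
'a': index 1 in ['d', 'a', 'e', 'c'] -> ['a', 'd', 'e', 'c']
'a': index 0 in ['a', 'd', 'e', 'c'] -> ['a', 'd', 'e', 'c']
'a': index 0 in ['a', 'd', 'e', 'c'] -> ['a', 'd', 'e', 'c']
'c': index 3 in ['a', 'd', 'e', 'c'] -> ['c', 'a', 'd', 'e']
'e': index 3 in ['c', 'a', 'd', 'e'] -> ['e', 'c', 'a', 'd']


Output: [3, 1, 3, 0, 0, 1, 0, 0, 3, 3]


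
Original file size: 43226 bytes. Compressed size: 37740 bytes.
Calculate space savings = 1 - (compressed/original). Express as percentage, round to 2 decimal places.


ratio = compressed/original = 37740/43226 = 0.873086
savings = 1 - ratio = 1 - 0.873086 = 0.126914
as a percentage: 0.126914 * 100 = 12.69%

Space savings = 1 - 37740/43226 = 12.69%


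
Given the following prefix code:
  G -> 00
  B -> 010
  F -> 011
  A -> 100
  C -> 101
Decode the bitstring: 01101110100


Decoding step by step:
Bits 011 -> F
Bits 011 -> F
Bits 101 -> C
Bits 00 -> G


Decoded message: FFCG


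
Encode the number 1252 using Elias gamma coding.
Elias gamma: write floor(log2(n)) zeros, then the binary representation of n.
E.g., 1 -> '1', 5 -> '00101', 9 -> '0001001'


num_bits = floor(log2(1252)) + 1 = 11
leading_zeros = num_bits - 1 = 10
binary(1252) = 10011100100

Elias gamma(1252) = '0000000000' + '10011100100' = 000000000010011100100 (21 bits)


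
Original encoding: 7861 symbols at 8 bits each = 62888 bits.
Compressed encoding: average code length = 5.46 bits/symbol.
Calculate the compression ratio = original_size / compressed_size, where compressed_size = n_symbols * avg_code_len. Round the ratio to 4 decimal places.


original_size = n_symbols * orig_bits = 7861 * 8 = 62888 bits
compressed_size = n_symbols * avg_code_len = 7861 * 5.46 = 42921.06 bits
ratio = original_size / compressed_size = 62888 / 42921.06 = 1.4652

Compression ratio = 1.4652


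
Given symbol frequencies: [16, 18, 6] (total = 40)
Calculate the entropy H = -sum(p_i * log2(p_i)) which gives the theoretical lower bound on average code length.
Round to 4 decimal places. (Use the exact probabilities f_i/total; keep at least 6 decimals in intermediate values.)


Per-symbol terms -p_i * log2(p_i) with p_i = f_i/40:
  p = 16/40 = 0.400000: log2(p) = -1.321928, -p*log2(p) = 0.528771
  p = 18/40 = 0.450000: log2(p) = -1.152003, -p*log2(p) = 0.518401
  p = 6/40 = 0.150000: log2(p) = -2.736966, -p*log2(p) = 0.410545
H = 0.528771 + 0.518401 + 0.410545 = 1.457717

H = 1.4577 bits/symbol


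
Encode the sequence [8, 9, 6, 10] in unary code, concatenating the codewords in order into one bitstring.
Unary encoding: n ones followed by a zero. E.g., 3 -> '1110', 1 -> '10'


Encode each number as n ones followed by a terminating 0:
  8 -> 111111110 (9 bits)
  9 -> 1111111110 (10 bits)
  6 -> 1111110 (7 bits)
  10 -> 11111111110 (11 bits)
Total length = 9 + 10 + 7 + 11 = 37 bits.

Unary([8, 9, 6, 10]) = 1111111101111111110111111011111111110 (37 bits)


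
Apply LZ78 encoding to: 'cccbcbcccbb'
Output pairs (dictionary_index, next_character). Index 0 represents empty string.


LZ78 encoding steps:
Dictionary: {0: ''}
Step 1: w='' (idx 0), next='c' -> output (0, 'c'), add 'c' as idx 1
Step 2: w='c' (idx 1), next='c' -> output (1, 'c'), add 'cc' as idx 2
Step 3: w='' (idx 0), next='b' -> output (0, 'b'), add 'b' as idx 3
Step 4: w='c' (idx 1), next='b' -> output (1, 'b'), add 'cb' as idx 4
Step 5: w='cc' (idx 2), next='c' -> output (2, 'c'), add 'ccc' as idx 5
Step 6: w='b' (idx 3), next='b' -> output (3, 'b'), add 'bb' as idx 6


Encoded: [(0, 'c'), (1, 'c'), (0, 'b'), (1, 'b'), (2, 'c'), (3, 'b')]


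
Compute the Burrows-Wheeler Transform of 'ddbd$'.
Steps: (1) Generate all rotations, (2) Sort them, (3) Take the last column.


Rotations (sorted):
  0: $ddbd -> last char: d
  1: bd$dd -> last char: d
  2: d$ddb -> last char: b
  3: dbd$d -> last char: d
  4: ddbd$ -> last char: $


BWT = ddbd$


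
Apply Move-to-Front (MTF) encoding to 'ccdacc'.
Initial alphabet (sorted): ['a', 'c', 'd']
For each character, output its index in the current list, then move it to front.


MTF encoding:
'c': index 1 in ['a', 'c', 'd'] -> ['c', 'a', 'd']
'c': index 0 in ['c', 'a', 'd'] -> ['c', 'a', 'd']
'd': index 2 in ['c', 'a', 'd'] -> ['d', 'c', 'a']
'a': index 2 in ['d', 'c', 'a'] -> ['a', 'd', 'c']
'c': index 2 in ['a', 'd', 'c'] -> ['c', 'a', 'd']
'c': index 0 in ['c', 'a', 'd'] -> ['c', 'a', 'd']


Output: [1, 0, 2, 2, 2, 0]


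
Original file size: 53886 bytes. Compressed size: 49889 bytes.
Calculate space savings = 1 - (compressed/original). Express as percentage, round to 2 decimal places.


ratio = compressed/original = 49889/53886 = 0.925825
savings = 1 - ratio = 1 - 0.925825 = 0.074175
as a percentage: 0.074175 * 100 = 7.42%

Space savings = 1 - 49889/53886 = 7.42%


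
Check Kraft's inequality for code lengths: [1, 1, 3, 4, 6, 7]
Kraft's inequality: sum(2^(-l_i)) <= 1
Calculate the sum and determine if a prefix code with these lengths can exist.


Sum = 2^(-1) + 2^(-1) + 2^(-3) + 2^(-4) + 2^(-6) + 2^(-7)
    = 0.5 + 0.5 + 0.125 + 0.0625 + 0.015625 + 0.0078125
    = 155/128 = 1.2109375
Since 1.2109375 > 1, Kraft's inequality is NOT satisfied.
A prefix code with these lengths CANNOT exist.

Kraft sum = 1.2109375. Not satisfied.


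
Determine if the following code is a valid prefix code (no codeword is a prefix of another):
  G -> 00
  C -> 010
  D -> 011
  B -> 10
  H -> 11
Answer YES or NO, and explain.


Checking each pair (does one codeword prefix another?):
  G='00' vs C='010': no prefix
  G='00' vs D='011': no prefix
  G='00' vs B='10': no prefix
  G='00' vs H='11': no prefix
  C='010' vs G='00': no prefix
  C='010' vs D='011': no prefix
  C='010' vs B='10': no prefix
  C='010' vs H='11': no prefix
  D='011' vs G='00': no prefix
  D='011' vs C='010': no prefix
  D='011' vs B='10': no prefix
  D='011' vs H='11': no prefix
  B='10' vs G='00': no prefix
  B='10' vs C='010': no prefix
  B='10' vs D='011': no prefix
  B='10' vs H='11': no prefix
  H='11' vs G='00': no prefix
  H='11' vs C='010': no prefix
  H='11' vs D='011': no prefix
  H='11' vs B='10': no prefix
No violation found over all pairs.

YES -- this is a valid prefix code. No codeword is a prefix of any other codeword.


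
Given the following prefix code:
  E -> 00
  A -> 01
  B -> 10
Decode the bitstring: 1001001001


Decoding step by step:
Bits 10 -> B
Bits 01 -> A
Bits 00 -> E
Bits 10 -> B
Bits 01 -> A


Decoded message: BAEBA


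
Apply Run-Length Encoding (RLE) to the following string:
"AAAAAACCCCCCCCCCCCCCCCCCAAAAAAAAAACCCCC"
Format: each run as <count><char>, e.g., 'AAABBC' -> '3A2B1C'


Scanning runs left to right:
  i=0: run of 'A' x 6 -> '6A'
  i=6: run of 'C' x 18 -> '18C'
  i=24: run of 'A' x 10 -> '10A'
  i=34: run of 'C' x 5 -> '5C'

RLE = 6A18C10A5C


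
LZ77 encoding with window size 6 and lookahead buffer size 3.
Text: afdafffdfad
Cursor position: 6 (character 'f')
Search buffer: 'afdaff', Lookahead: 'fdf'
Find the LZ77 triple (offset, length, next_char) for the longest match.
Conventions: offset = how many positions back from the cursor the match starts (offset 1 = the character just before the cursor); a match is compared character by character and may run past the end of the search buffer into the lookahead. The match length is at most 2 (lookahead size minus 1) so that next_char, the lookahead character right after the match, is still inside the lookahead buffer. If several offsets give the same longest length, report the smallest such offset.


Try each offset into the search buffer:
  offset=1 (pos 5, char 'f'): match length 1
  offset=2 (pos 4, char 'f'): match length 1
  offset=3 (pos 3, char 'a'): match length 0
  offset=4 (pos 2, char 'd'): match length 0
  offset=5 (pos 1, char 'f'): match length 2
  offset=6 (pos 0, char 'a'): match length 0
Longest match has length 2 at offset 5.
next_char = character at position 6 + 2 = 8 -> 'f'

Best match: offset=5, length=2 (matching 'fd' starting at position 1)
LZ77 triple: (5, 2, 'f')


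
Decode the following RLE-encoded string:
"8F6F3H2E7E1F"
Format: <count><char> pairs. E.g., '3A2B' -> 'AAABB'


Expanding each <count><char> pair:
  8F -> 'FFFFFFFF'
  6F -> 'FFFFFF'
  3H -> 'HHH'
  2E -> 'EE'
  7E -> 'EEEEEEE'
  1F -> 'F'

Decoded = FFFFFFFFFFFFFFHHHEEEEEEEEEF


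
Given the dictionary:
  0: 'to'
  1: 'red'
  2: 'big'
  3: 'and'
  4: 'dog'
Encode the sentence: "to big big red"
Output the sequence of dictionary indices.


Look up each word in the dictionary:
  'to' -> 0
  'big' -> 2
  'big' -> 2
  'red' -> 1

Encoded: [0, 2, 2, 1]


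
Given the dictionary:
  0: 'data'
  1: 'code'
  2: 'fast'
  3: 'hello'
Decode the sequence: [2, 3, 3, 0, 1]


Look up each index in the dictionary:
  2 -> 'fast'
  3 -> 'hello'
  3 -> 'hello'
  0 -> 'data'
  1 -> 'code'

Decoded: "fast hello hello data code"


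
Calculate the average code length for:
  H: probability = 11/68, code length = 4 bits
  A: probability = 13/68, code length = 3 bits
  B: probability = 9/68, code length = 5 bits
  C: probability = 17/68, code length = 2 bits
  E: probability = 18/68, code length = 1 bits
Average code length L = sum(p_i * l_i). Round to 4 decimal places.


Weighted contributions p_i * l_i:
  H: (11/68) * 4 = 44/68
  A: (13/68) * 3 = 39/68
  B: (9/68) * 5 = 45/68
  C: (17/68) * 2 = 34/68
  E: (18/68) * 1 = 18/68
Sum = (44 + 39 + 45 + 34 + 18)/68 = 180/68

L = 180/68 = 2.6471 bits/symbol


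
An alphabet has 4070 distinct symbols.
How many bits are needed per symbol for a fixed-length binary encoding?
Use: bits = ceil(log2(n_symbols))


log2(4070) = 11.9908
Bracket: 2^11 = 2048 < 4070 <= 2^12 = 4096
So ceil(log2(4070)) = 12

bits = ceil(log2(4070)) = ceil(11.9908) = 12 bits


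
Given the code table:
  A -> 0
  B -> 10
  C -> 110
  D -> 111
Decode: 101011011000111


Decoding:
10 -> B
10 -> B
110 -> C
110 -> C
0 -> A
0 -> A
111 -> D


Result: BBCCAAD


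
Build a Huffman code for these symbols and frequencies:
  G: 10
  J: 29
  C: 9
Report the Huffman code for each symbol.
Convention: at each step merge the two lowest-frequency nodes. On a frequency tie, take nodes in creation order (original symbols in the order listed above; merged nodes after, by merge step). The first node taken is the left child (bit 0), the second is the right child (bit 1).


Huffman tree construction:
Step 1: Merge C(9) + G(10) = 19
Step 2: Merge (C+G)(19) + J(29) = 48
Read each symbol's code off the tree from the root (left child = 0, right child = 1).

Codes:
  G: 01 (length 2)
  J: 1 (length 1)
  C: 00 (length 2)
Average code length: 67/48 = 1.3958 bits/symbol


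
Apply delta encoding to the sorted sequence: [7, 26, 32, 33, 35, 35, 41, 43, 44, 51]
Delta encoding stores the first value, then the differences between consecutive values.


First value: 7
Deltas:
  26 - 7 = 19
  32 - 26 = 6
  33 - 32 = 1
  35 - 33 = 2
  35 - 35 = 0
  41 - 35 = 6
  43 - 41 = 2
  44 - 43 = 1
  51 - 44 = 7


Delta encoded: [7, 19, 6, 1, 2, 0, 6, 2, 1, 7]


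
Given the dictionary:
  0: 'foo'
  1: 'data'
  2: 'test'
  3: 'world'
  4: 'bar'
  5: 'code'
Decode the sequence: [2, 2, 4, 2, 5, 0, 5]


Look up each index in the dictionary:
  2 -> 'test'
  2 -> 'test'
  4 -> 'bar'
  2 -> 'test'
  5 -> 'code'
  0 -> 'foo'
  5 -> 'code'

Decoded: "test test bar test code foo code"


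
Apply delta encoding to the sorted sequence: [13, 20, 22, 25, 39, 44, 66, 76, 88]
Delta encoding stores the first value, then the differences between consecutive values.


First value: 13
Deltas:
  20 - 13 = 7
  22 - 20 = 2
  25 - 22 = 3
  39 - 25 = 14
  44 - 39 = 5
  66 - 44 = 22
  76 - 66 = 10
  88 - 76 = 12


Delta encoded: [13, 7, 2, 3, 14, 5, 22, 10, 12]


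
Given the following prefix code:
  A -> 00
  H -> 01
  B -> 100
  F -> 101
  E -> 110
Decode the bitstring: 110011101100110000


Decoding step by step:
Bits 110 -> E
Bits 01 -> H
Bits 110 -> E
Bits 110 -> E
Bits 01 -> H
Bits 100 -> B
Bits 00 -> A


Decoded message: EHEEHBA


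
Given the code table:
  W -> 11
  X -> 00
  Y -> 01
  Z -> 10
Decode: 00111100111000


Decoding:
00 -> X
11 -> W
11 -> W
00 -> X
11 -> W
10 -> Z
00 -> X


Result: XWWXWZX


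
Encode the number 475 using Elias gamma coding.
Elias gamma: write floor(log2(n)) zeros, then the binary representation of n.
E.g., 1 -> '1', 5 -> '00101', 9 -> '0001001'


num_bits = floor(log2(475)) + 1 = 9
leading_zeros = num_bits - 1 = 8
binary(475) = 111011011

Elias gamma(475) = '00000000' + '111011011' = 00000000111011011 (17 bits)


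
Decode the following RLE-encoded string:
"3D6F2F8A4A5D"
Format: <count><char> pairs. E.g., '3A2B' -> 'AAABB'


Expanding each <count><char> pair:
  3D -> 'DDD'
  6F -> 'FFFFFF'
  2F -> 'FF'
  8A -> 'AAAAAAAA'
  4A -> 'AAAA'
  5D -> 'DDDDD'

Decoded = DDDFFFFFFFFAAAAAAAAAAAADDDDD


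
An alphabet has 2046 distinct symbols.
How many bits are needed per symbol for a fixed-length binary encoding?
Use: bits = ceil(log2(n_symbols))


log2(2046) = 10.9986
Bracket: 2^10 = 1024 < 2046 <= 2^11 = 2048
So ceil(log2(2046)) = 11

bits = ceil(log2(2046)) = ceil(10.9986) = 11 bits


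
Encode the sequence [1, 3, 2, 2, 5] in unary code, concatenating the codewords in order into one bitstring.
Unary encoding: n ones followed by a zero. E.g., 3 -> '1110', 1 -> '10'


Encode each number as n ones followed by a terminating 0:
  1 -> 10 (2 bits)
  3 -> 1110 (4 bits)
  2 -> 110 (3 bits)
  2 -> 110 (3 bits)
  5 -> 111110 (6 bits)
Total length = 2 + 4 + 3 + 3 + 6 = 18 bits.

Unary([1, 3, 2, 2, 5]) = 101110110110111110 (18 bits)


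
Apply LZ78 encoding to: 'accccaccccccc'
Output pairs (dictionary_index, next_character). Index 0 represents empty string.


LZ78 encoding steps:
Dictionary: {0: ''}
Step 1: w='' (idx 0), next='a' -> output (0, 'a'), add 'a' as idx 1
Step 2: w='' (idx 0), next='c' -> output (0, 'c'), add 'c' as idx 2
Step 3: w='c' (idx 2), next='c' -> output (2, 'c'), add 'cc' as idx 3
Step 4: w='c' (idx 2), next='a' -> output (2, 'a'), add 'ca' as idx 4
Step 5: w='cc' (idx 3), next='c' -> output (3, 'c'), add 'ccc' as idx 5
Step 6: w='ccc' (idx 5), next='c' -> output (5, 'c'), add 'cccc' as idx 6


Encoded: [(0, 'a'), (0, 'c'), (2, 'c'), (2, 'a'), (3, 'c'), (5, 'c')]


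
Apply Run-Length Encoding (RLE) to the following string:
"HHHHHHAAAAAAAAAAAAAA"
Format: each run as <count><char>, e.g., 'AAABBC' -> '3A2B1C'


Scanning runs left to right:
  i=0: run of 'H' x 6 -> '6H'
  i=6: run of 'A' x 14 -> '14A'

RLE = 6H14A


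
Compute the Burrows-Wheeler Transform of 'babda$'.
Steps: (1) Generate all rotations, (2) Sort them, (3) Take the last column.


Rotations (sorted):
  0: $babda -> last char: a
  1: a$babd -> last char: d
  2: abda$b -> last char: b
  3: babda$ -> last char: $
  4: bda$ba -> last char: a
  5: da$bab -> last char: b


BWT = adb$ab


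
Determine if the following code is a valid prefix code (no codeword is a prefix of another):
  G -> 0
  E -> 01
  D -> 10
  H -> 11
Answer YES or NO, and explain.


Checking each pair (does one codeword prefix another?):
  G='0' vs E='01': prefix -- VIOLATION

NO -- this is NOT a valid prefix code. G (0) is a prefix of E (01).


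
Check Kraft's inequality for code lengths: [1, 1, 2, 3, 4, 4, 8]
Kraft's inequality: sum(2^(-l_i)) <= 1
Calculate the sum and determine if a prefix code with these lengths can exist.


Sum = 2^(-1) + 2^(-1) + 2^(-2) + 2^(-3) + 2^(-4) + 2^(-4) + 2^(-8)
    = 0.5 + 0.5 + 0.25 + 0.125 + 0.0625 + 0.0625 + 0.00390625
    = 385/256 = 1.50390625
Since 1.50390625 > 1, Kraft's inequality is NOT satisfied.
A prefix code with these lengths CANNOT exist.

Kraft sum = 1.50390625. Not satisfied.


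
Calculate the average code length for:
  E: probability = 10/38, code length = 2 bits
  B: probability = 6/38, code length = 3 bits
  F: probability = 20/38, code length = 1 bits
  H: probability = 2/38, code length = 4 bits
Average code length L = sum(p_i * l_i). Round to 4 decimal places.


Weighted contributions p_i * l_i:
  E: (10/38) * 2 = 20/38
  B: (6/38) * 3 = 18/38
  F: (20/38) * 1 = 20/38
  H: (2/38) * 4 = 8/38
Sum = (20 + 18 + 20 + 8)/38 = 66/38

L = 66/38 = 1.7368 bits/symbol


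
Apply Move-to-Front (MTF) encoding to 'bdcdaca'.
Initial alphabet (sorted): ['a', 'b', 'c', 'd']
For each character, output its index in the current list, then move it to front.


MTF encoding:
'b': index 1 in ['a', 'b', 'c', 'd'] -> ['b', 'a', 'c', 'd']
'd': index 3 in ['b', 'a', 'c', 'd'] -> ['d', 'b', 'a', 'c']
'c': index 3 in ['d', 'b', 'a', 'c'] -> ['c', 'd', 'b', 'a']
'd': index 1 in ['c', 'd', 'b', 'a'] -> ['d', 'c', 'b', 'a']
'a': index 3 in ['d', 'c', 'b', 'a'] -> ['a', 'd', 'c', 'b']
'c': index 2 in ['a', 'd', 'c', 'b'] -> ['c', 'a', 'd', 'b']
'a': index 1 in ['c', 'a', 'd', 'b'] -> ['a', 'c', 'd', 'b']


Output: [1, 3, 3, 1, 3, 2, 1]


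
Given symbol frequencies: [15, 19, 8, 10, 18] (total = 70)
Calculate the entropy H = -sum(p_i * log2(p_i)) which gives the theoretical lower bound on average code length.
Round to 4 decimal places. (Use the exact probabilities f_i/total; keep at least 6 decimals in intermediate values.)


Per-symbol terms -p_i * log2(p_i) with p_i = f_i/70:
  p = 15/70 = 0.214286: log2(p) = -2.222392, -p*log2(p) = 0.476227
  p = 19/70 = 0.271429: log2(p) = -1.881356, -p*log2(p) = 0.510654
  p = 8/70 = 0.114286: log2(p) = -3.129283, -p*log2(p) = 0.357632
  p = 10/70 = 0.142857: log2(p) = -2.807355, -p*log2(p) = 0.401051
  p = 18/70 = 0.257143: log2(p) = -1.959358, -p*log2(p) = 0.503835
H = 0.476227 + 0.510654 + 0.357632 + 0.401051 + 0.503835 = 2.249399

H = 2.2494 bits/symbol


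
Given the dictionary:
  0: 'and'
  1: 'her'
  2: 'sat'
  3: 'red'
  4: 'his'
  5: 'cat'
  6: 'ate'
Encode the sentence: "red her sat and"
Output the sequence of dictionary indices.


Look up each word in the dictionary:
  'red' -> 3
  'her' -> 1
  'sat' -> 2
  'and' -> 0

Encoded: [3, 1, 2, 0]


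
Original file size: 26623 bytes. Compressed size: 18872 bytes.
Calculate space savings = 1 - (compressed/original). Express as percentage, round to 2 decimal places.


ratio = compressed/original = 18872/26623 = 0.708861
savings = 1 - ratio = 1 - 0.708861 = 0.291139
as a percentage: 0.291139 * 100 = 29.11%

Space savings = 1 - 18872/26623 = 29.11%


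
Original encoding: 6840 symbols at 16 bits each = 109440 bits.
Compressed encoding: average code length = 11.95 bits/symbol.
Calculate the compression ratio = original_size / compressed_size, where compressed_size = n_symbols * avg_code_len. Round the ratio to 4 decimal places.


original_size = n_symbols * orig_bits = 6840 * 16 = 109440 bits
compressed_size = n_symbols * avg_code_len = 6840 * 11.95 = 81738.0 bits
ratio = original_size / compressed_size = 109440 / 81738.0 = 1.3389

Compression ratio = 1.3389


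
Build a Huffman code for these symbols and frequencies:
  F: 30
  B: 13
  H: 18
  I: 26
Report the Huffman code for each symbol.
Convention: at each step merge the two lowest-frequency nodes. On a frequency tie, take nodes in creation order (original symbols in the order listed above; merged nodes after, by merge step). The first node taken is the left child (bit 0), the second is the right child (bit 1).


Huffman tree construction:
Step 1: Merge B(13) + H(18) = 31
Step 2: Merge I(26) + F(30) = 56
Step 3: Merge (B+H)(31) + (I+F)(56) = 87
Read each symbol's code off the tree from the root (left child = 0, right child = 1).

Codes:
  F: 11 (length 2)
  B: 00 (length 2)
  H: 01 (length 2)
  I: 10 (length 2)
Average code length: 174/87 = 2.0000 bits/symbol


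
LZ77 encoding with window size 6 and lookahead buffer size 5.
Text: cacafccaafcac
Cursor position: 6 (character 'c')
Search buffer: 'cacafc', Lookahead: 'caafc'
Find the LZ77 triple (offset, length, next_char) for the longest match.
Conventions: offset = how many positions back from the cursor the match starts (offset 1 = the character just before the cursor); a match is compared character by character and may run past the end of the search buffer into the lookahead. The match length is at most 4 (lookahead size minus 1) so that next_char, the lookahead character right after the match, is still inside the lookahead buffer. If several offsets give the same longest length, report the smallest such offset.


Try each offset into the search buffer:
  offset=1 (pos 5, char 'c'): match length 1
  offset=2 (pos 4, char 'f'): match length 0
  offset=3 (pos 3, char 'a'): match length 0
  offset=4 (pos 2, char 'c'): match length 2
  offset=5 (pos 1, char 'a'): match length 0
  offset=6 (pos 0, char 'c'): match length 2
Longest match has length 2, found at offsets 4, 6; take the smallest, offset 4.
next_char = character at position 6 + 2 = 8 -> 'a'

Best match: offset=4, length=2 (matching 'ca' starting at position 2)
LZ77 triple: (4, 2, 'a')


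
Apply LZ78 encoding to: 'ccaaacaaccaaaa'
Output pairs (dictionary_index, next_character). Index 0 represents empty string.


LZ78 encoding steps:
Dictionary: {0: ''}
Step 1: w='' (idx 0), next='c' -> output (0, 'c'), add 'c' as idx 1
Step 2: w='c' (idx 1), next='a' -> output (1, 'a'), add 'ca' as idx 2
Step 3: w='' (idx 0), next='a' -> output (0, 'a'), add 'a' as idx 3
Step 4: w='a' (idx 3), next='c' -> output (3, 'c'), add 'ac' as idx 4
Step 5: w='a' (idx 3), next='a' -> output (3, 'a'), add 'aa' as idx 5
Step 6: w='c' (idx 1), next='c' -> output (1, 'c'), add 'cc' as idx 6
Step 7: w='aa' (idx 5), next='a' -> output (5, 'a'), add 'aaa' as idx 7
Step 8: w='a' (idx 3), end of input -> output (3, '')


Encoded: [(0, 'c'), (1, 'a'), (0, 'a'), (3, 'c'), (3, 'a'), (1, 'c'), (5, 'a'), (3, '')]


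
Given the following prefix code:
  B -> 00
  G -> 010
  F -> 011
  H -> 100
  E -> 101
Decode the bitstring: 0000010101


Decoding step by step:
Bits 00 -> B
Bits 00 -> B
Bits 010 -> G
Bits 101 -> E


Decoded message: BBGE


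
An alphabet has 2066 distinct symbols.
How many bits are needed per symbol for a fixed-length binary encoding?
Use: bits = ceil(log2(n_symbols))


log2(2066) = 11.0126
Bracket: 2^11 = 2048 < 2066 <= 2^12 = 4096
So ceil(log2(2066)) = 12

bits = ceil(log2(2066)) = ceil(11.0126) = 12 bits


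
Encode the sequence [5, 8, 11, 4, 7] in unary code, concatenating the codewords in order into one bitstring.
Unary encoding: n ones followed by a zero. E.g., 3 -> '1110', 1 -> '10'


Encode each number as n ones followed by a terminating 0:
  5 -> 111110 (6 bits)
  8 -> 111111110 (9 bits)
  11 -> 111111111110 (12 bits)
  4 -> 11110 (5 bits)
  7 -> 11111110 (8 bits)
Total length = 6 + 9 + 12 + 5 + 8 = 40 bits.

Unary([5, 8, 11, 4, 7]) = 1111101111111101111111111101111011111110 (40 bits)


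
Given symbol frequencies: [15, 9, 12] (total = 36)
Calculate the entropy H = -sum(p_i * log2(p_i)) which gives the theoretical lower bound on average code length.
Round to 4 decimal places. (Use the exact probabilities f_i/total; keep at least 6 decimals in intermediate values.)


Per-symbol terms -p_i * log2(p_i) with p_i = f_i/36:
  p = 15/36 = 0.416667: log2(p) = -1.263034, -p*log2(p) = 0.526264
  p = 9/36 = 0.250000: log2(p) = -2.000000, -p*log2(p) = 0.500000
  p = 12/36 = 0.333333: log2(p) = -1.584963, -p*log2(p) = 0.528321
H = 0.526264 + 0.500000 + 0.528321 = 1.554585

H = 1.5546 bits/symbol


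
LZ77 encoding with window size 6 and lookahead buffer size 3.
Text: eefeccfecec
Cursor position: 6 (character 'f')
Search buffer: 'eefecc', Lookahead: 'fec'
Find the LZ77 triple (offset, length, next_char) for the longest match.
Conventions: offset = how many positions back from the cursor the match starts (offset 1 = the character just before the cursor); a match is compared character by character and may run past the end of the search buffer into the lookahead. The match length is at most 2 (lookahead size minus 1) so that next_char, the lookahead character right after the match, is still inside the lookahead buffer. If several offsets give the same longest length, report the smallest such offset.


Try each offset into the search buffer:
  offset=1 (pos 5, char 'c'): match length 0
  offset=2 (pos 4, char 'c'): match length 0
  offset=3 (pos 3, char 'e'): match length 0
  offset=4 (pos 2, char 'f'): match length 2
  offset=5 (pos 1, char 'e'): match length 0
  offset=6 (pos 0, char 'e'): match length 0
Longest match has length 2 at offset 4.
next_char = character at position 6 + 2 = 8 -> 'c'

Best match: offset=4, length=2 (matching 'fe' starting at position 2)
LZ77 triple: (4, 2, 'c')


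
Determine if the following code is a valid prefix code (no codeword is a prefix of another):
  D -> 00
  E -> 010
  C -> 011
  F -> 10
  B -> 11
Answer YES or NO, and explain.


Checking each pair (does one codeword prefix another?):
  D='00' vs E='010': no prefix
  D='00' vs C='011': no prefix
  D='00' vs F='10': no prefix
  D='00' vs B='11': no prefix
  E='010' vs D='00': no prefix
  E='010' vs C='011': no prefix
  E='010' vs F='10': no prefix
  E='010' vs B='11': no prefix
  C='011' vs D='00': no prefix
  C='011' vs E='010': no prefix
  C='011' vs F='10': no prefix
  C='011' vs B='11': no prefix
  F='10' vs D='00': no prefix
  F='10' vs E='010': no prefix
  F='10' vs C='011': no prefix
  F='10' vs B='11': no prefix
  B='11' vs D='00': no prefix
  B='11' vs E='010': no prefix
  B='11' vs C='011': no prefix
  B='11' vs F='10': no prefix
No violation found over all pairs.

YES -- this is a valid prefix code. No codeword is a prefix of any other codeword.
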